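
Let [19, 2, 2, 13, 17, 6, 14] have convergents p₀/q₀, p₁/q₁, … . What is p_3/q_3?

Using pₖ = aₖpₖ₋₁ + pₖ₋₂, qₖ = aₖqₖ₋₁ + qₖ₋₂ (with p₋₁=1, p₋₂=0, q₋₁=0, q₋₂=1):
  k=0: a=19, p=19, q=1
  k=1: a=2, p=39, q=2
  k=2: a=2, p=97, q=5
  k=3: a=13, p=1300, q=67

1300/67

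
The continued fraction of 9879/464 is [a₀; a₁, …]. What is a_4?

2

9879 = 21·464 + 135   →  a_0 = 21
464 = 3·135 + 59   →  a_1 = 3
135 = 2·59 + 17   →  a_2 = 2
59 = 3·17 + 8   →  a_3 = 3
17 = 2·8 + 1   →  a_4 = 2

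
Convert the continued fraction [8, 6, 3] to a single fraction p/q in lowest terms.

Using pₖ = aₖpₖ₋₁ + pₖ₋₂ and qₖ = aₖqₖ₋₁ + qₖ₋₂:
  k=0: a=8, p=8, q=1
  k=1: a=6, p=49, q=6
  k=2: a=3, p=155, q=19

155/19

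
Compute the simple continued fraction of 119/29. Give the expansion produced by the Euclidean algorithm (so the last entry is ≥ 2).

119 = 4·29 + 3
29 = 9·3 + 2
3 = 1·2 + 1
2 = 2·1 + 0  (stop)
So 119/29 = [4; 9, 1, 2].

[4; 9, 1, 2]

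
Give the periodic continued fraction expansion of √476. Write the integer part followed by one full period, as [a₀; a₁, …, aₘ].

a₀ = ⌊√476⌋ = 21.
With m₀=0, d₀=1 and mₖ₊₁ = dₖaₖ − mₖ, dₖ₊₁ = (n − mₖ₊₁²)/dₖ, aₖ₊₁ = ⌊(a₀+mₖ₊₁)/dₖ₊₁⌋:
  k=1: m=21, d=35, a=1
  k=2: m=14, d=8, a=4
  k=3: m=18, d=19, a=2
  k=4: m=20, d=4, a=10
  k=5: m=20, d=19, a=2
  k=6: m=18, d=8, a=4
  k=7: m=14, d=35, a=1
  k=8: m=21, d=1, a=42
d=1 and a=2a₀=42 at k=8, so the next step gives (m, d) = (21, 35) again — its k=1 value — and the period has length 8.

[21; 1, 4, 2, 10, 2, 4, 1, 42]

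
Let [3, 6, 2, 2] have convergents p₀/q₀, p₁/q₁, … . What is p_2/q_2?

Using pₖ = aₖpₖ₋₁ + pₖ₋₂, qₖ = aₖqₖ₋₁ + qₖ₋₂ (with p₋₁=1, p₋₂=0, q₋₁=0, q₋₂=1):
  k=0: a=3, p=3, q=1
  k=1: a=6, p=19, q=6
  k=2: a=2, p=41, q=13

41/13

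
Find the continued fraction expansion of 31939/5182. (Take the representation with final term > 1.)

[6; 6, 8, 2, 7, 1, 5]

31939 = 6*5182 + 847
5182 = 6*847 + 100
847 = 8*100 + 47
100 = 2*47 + 6
47 = 7*6 + 5
6 = 1*5 + 1
5 = 5*1 + 0  (stop)
So 31939/5182 = [6; 6, 8, 2, 7, 1, 5].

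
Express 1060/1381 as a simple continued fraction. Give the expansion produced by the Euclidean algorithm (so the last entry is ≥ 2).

1060 = 0*1381 + 1060
1381 = 1*1060 + 321
1060 = 3*321 + 97
321 = 3*97 + 30
97 = 3*30 + 7
30 = 4*7 + 2
7 = 3*2 + 1
2 = 2*1 + 0  (stop)
So 1060/1381 = [0; 1, 3, 3, 3, 4, 3, 2].

[0; 1, 3, 3, 3, 4, 3, 2]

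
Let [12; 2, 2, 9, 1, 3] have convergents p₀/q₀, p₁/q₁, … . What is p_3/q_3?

583/47

Using pₖ = aₖpₖ₋₁ + pₖ₋₂, qₖ = aₖqₖ₋₁ + qₖ₋₂ (with p₋₁=1, p₋₂=0, q₋₁=0, q₋₂=1):
  k=0: a=12, p=12, q=1
  k=1: a=2, p=25, q=2
  k=2: a=2, p=62, q=5
  k=3: a=9, p=583, q=47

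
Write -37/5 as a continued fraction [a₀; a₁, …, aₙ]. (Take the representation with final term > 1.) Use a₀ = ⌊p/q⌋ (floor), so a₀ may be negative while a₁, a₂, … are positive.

-37 = -8×5 + 3
5 = 1×3 + 2
3 = 1×2 + 1
2 = 2×1 + 0  (stop)
So -37/5 = [-8; 1, 1, 2].

[-8; 1, 1, 2]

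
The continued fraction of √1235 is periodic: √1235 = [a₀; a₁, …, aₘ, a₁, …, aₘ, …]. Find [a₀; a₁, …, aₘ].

a₀ = ⌊√1235⌋ = 35.
With m₀=0, d₀=1 and mₖ₊₁ = dₖaₖ − mₖ, dₖ₊₁ = (n − mₖ₊₁²)/dₖ, aₖ₊₁ = ⌊(a₀+mₖ₊₁)/dₖ₊₁⌋:
  k=1: m=35, d=10, a=7
  k=2: m=35, d=1, a=70
d=1 and a=2a₀=70 at k=2, so the next step gives (m, d) = (35, 10) again — its k=1 value — and the period has length 2.

[35; 7, 70]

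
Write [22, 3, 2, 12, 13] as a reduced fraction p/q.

Fold from the inside: start with 13/1.
  12 + 1/13 = 157/13
  2 + 13/157 = 327/157
  3 + 157/327 = 1138/327
  22 + 327/1138 = 25363/1138

25363/1138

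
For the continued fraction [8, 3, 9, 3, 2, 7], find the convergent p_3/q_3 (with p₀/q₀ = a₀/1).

724/87

Using pₖ = aₖpₖ₋₁ + pₖ₋₂, qₖ = aₖqₖ₋₁ + qₖ₋₂ (with p₋₁=1, p₋₂=0, q₋₁=0, q₋₂=1):
  k=0: a=8, p=8, q=1
  k=1: a=3, p=25, q=3
  k=2: a=9, p=233, q=28
  k=3: a=3, p=724, q=87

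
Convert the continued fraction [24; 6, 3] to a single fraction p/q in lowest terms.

459/19

Fold from the inside: start with 3/1.
  6 + 1/3 = 19/3
  24 + 3/19 = 459/19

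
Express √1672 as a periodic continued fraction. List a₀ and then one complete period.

[40; 1, 8, 10, 8, 1, 80]

a₀ = ⌊√1672⌋ = 40.
With m₀=0, d₀=1 and mₖ₊₁ = dₖaₖ − mₖ, dₖ₊₁ = (n − mₖ₊₁²)/dₖ, aₖ₊₁ = ⌊(a₀+mₖ₊₁)/dₖ₊₁⌋:
  k=1: m=40, d=72, a=1
  k=2: m=32, d=9, a=8
  k=3: m=40, d=8, a=10
  k=4: m=40, d=9, a=8
  k=5: m=32, d=72, a=1
  k=6: m=40, d=1, a=80
d=1 and a=2a₀=80 at k=6, so the next step gives (m, d) = (40, 72) again — its k=1 value — and the period has length 6.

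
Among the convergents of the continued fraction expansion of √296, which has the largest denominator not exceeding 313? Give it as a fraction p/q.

√296 = [17; 4, 1, 7, 1, 4, 34, …] (period length 6).
Convergents:
  p_0/q_0 = 17/1
  p_1/q_1 = 69/4
  p_2/q_2 = 86/5
  p_3/q_3 = 671/39
  p_4/q_4 = 757/44
  p_5/q_5 = 3699/215
  p_6/q_6 = 126523/7354
q_5 = 215 ≤ 313 < 7354 = q_6, so the answer is 3699/215.

3699/215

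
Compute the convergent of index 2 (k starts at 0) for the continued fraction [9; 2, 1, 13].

Using pₖ = aₖpₖ₋₁ + pₖ₋₂, qₖ = aₖqₖ₋₁ + qₖ₋₂ (with p₋₁=1, p₋₂=0, q₋₁=0, q₋₂=1):
  k=0: a=9, p=9, q=1
  k=1: a=2, p=19, q=2
  k=2: a=1, p=28, q=3

28/3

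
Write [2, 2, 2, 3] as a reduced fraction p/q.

41/17

Using pₖ = aₖpₖ₋₁ + pₖ₋₂ and qₖ = aₖqₖ₋₁ + qₖ₋₂:
  k=0: a=2, p=2, q=1
  k=1: a=2, p=5, q=2
  k=2: a=2, p=12, q=5
  k=3: a=3, p=41, q=17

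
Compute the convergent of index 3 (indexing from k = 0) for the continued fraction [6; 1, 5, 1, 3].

48/7

Using pₖ = aₖpₖ₋₁ + pₖ₋₂, qₖ = aₖqₖ₋₁ + qₖ₋₂ (with p₋₁=1, p₋₂=0, q₋₁=0, q₋₂=1):
  k=0: a=6, p=6, q=1
  k=1: a=1, p=7, q=1
  k=2: a=5, p=41, q=6
  k=3: a=1, p=48, q=7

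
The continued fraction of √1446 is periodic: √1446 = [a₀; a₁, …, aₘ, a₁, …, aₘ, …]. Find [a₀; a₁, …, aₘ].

[38; 38, 76]

a₀ = ⌊√1446⌋ = 38.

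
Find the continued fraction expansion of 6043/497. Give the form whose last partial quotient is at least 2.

6043 = 12×497 + 79
497 = 6×79 + 23
79 = 3×23 + 10
23 = 2×10 + 3
10 = 3×3 + 1
3 = 3×1 + 0  (stop)
So 6043/497 = [12; 6, 3, 2, 3, 3].

[12; 6, 3, 2, 3, 3]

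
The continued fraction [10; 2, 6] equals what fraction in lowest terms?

Using pₖ = aₖpₖ₋₁ + pₖ₋₂ and qₖ = aₖqₖ₋₁ + qₖ₋₂:
  k=0: a=10, p=10, q=1
  k=1: a=2, p=21, q=2
  k=2: a=6, p=136, q=13

136/13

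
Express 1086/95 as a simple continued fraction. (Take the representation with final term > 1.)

1086 = 11·95 + 41
95 = 2·41 + 13
41 = 3·13 + 2
13 = 6·2 + 1
2 = 2·1 + 0  (stop)
So 1086/95 = [11; 2, 3, 6, 2].

[11; 2, 3, 6, 2]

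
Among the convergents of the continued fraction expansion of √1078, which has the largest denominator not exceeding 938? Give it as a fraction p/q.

√1078 = [32; 1, 4, 1, 64, …] (period length 4).
Convergents:
  p_0/q_0 = 32/1
  p_1/q_1 = 33/1
  p_2/q_2 = 164/5
  p_3/q_3 = 197/6
  p_4/q_4 = 12772/389
  p_5/q_5 = 12969/395
  p_6/q_6 = 64648/1969
q_5 = 395 ≤ 938 < 1969 = q_6, so the answer is 12969/395.

12969/395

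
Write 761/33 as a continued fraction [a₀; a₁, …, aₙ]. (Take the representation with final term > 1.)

[23; 16, 2]

761 = 23×33 + 2
33 = 16×2 + 1
2 = 2×1 + 0  (stop)
So 761/33 = [23; 16, 2].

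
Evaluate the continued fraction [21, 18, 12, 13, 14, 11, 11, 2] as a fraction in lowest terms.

215940263/10255862

Fold from the inside: start with 2/1.
  11 + 1/2 = 23/2
  11 + 2/23 = 255/23
  14 + 23/255 = 3593/255
  13 + 255/3593 = 46964/3593
  12 + 3593/46964 = 567161/46964
  18 + 46964/567161 = 10255862/567161
  21 + 567161/10255862 = 215940263/10255862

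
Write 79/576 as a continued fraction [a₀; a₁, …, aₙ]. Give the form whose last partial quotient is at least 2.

79 = 0×576 + 79
576 = 7×79 + 23
79 = 3×23 + 10
23 = 2×10 + 3
10 = 3×3 + 1
3 = 3×1 + 0  (stop)
So 79/576 = [0; 7, 3, 2, 3, 3].

[0; 7, 3, 2, 3, 3]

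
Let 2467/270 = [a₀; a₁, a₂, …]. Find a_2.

2467 = 9·270 + 37   →  a_0 = 9
270 = 7·37 + 11   →  a_1 = 7
37 = 3·11 + 4   →  a_2 = 3

3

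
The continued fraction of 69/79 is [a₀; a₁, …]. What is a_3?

69 = 0·79 + 69   →  a_0 = 0
79 = 1·69 + 10   →  a_1 = 1
69 = 6·10 + 9   →  a_2 = 6
10 = 1·9 + 1   →  a_3 = 1

1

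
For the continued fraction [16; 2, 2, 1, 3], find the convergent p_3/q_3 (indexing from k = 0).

Using pₖ = aₖpₖ₋₁ + pₖ₋₂, qₖ = aₖqₖ₋₁ + qₖ₋₂ (with p₋₁=1, p₋₂=0, q₋₁=0, q₋₂=1):
  k=0: a=16, p=16, q=1
  k=1: a=2, p=33, q=2
  k=2: a=2, p=82, q=5
  k=3: a=1, p=115, q=7

115/7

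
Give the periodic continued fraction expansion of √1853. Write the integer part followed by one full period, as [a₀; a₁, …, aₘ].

a₀ = ⌊√1853⌋ = 43.
With m₀=0, d₀=1 and mₖ₊₁ = dₖaₖ − mₖ, dₖ₊₁ = (n − mₖ₊₁²)/dₖ, aₖ₊₁ = ⌊(a₀+mₖ₊₁)/dₖ₊₁⌋:
  k=1: m=43, d=4, a=21
  k=2: m=41, d=43, a=1
  k=3: m=2, d=43, a=1
  k=4: m=41, d=4, a=21
  k=5: m=43, d=1, a=86
d=1 and a=2a₀=86 at k=5, so the next step gives (m, d) = (43, 4) again — its k=1 value — and the period has length 5.

[43; 21, 1, 1, 21, 86]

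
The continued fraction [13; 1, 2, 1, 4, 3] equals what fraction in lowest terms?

838/61

Fold from the inside: start with 3/1.
  4 + 1/3 = 13/3
  1 + 3/13 = 16/13
  2 + 13/16 = 45/16
  1 + 16/45 = 61/45
  13 + 45/61 = 838/61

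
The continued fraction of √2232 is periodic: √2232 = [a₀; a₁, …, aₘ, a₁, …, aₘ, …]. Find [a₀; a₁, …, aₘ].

[47; 4, 10, 4, 94]

a₀ = ⌊√2232⌋ = 47.
With m₀=0, d₀=1 and mₖ₊₁ = dₖaₖ − mₖ, dₖ₊₁ = (n − mₖ₊₁²)/dₖ, aₖ₊₁ = ⌊(a₀+mₖ₊₁)/dₖ₊₁⌋:
  k=1: m=47, d=23, a=4
  k=2: m=45, d=9, a=10
  k=3: m=45, d=23, a=4
  k=4: m=47, d=1, a=94
d=1 and a=2a₀=94 at k=4, so the next step gives (m, d) = (47, 23) again — its k=1 value — and the period has length 4.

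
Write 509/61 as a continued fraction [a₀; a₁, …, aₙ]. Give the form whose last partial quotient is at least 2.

[8; 2, 1, 9, 2]

509 = 8*61 + 21
61 = 2*21 + 19
21 = 1*19 + 2
19 = 9*2 + 1
2 = 2*1 + 0  (stop)
So 509/61 = [8; 2, 1, 9, 2].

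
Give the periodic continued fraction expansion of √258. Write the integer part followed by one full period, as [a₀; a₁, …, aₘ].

a₀ = ⌊√258⌋ = 16.
With m₀=0, d₀=1 and mₖ₊₁ = dₖaₖ − mₖ, dₖ₊₁ = (n − mₖ₊₁²)/dₖ, aₖ₊₁ = ⌊(a₀+mₖ₊₁)/dₖ₊₁⌋:
  k=1: m=16, d=2, a=16
  k=2: m=16, d=1, a=32
d=1 and a=2a₀=32 at k=2, so the next step gives (m, d) = (16, 2) again — its k=1 value — and the period has length 2.

[16; 16, 32]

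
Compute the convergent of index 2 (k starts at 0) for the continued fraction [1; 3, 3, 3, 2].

13/10

Using pₖ = aₖpₖ₋₁ + pₖ₋₂, qₖ = aₖqₖ₋₁ + qₖ₋₂ (with p₋₁=1, p₋₂=0, q₋₁=0, q₋₂=1):
  k=0: a=1, p=1, q=1
  k=1: a=3, p=4, q=3
  k=2: a=3, p=13, q=10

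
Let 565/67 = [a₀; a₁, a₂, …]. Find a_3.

565 = 8·67 + 29   →  a_0 = 8
67 = 2·29 + 9   →  a_1 = 2
29 = 3·9 + 2   →  a_2 = 3
9 = 4·2 + 1   →  a_3 = 4

4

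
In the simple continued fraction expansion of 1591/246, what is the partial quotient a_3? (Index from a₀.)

5

1591 = 6·246 + 115   →  a_0 = 6
246 = 2·115 + 16   →  a_1 = 2
115 = 7·16 + 3   →  a_2 = 7
16 = 5·3 + 1   →  a_3 = 5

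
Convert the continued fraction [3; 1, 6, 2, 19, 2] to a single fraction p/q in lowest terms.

2316/599

Using pₖ = aₖpₖ₋₁ + pₖ₋₂ and qₖ = aₖqₖ₋₁ + qₖ₋₂:
  k=0: a=3, p=3, q=1
  k=1: a=1, p=4, q=1
  k=2: a=6, p=27, q=7
  k=3: a=2, p=58, q=15
  k=4: a=19, p=1129, q=292
  k=5: a=2, p=2316, q=599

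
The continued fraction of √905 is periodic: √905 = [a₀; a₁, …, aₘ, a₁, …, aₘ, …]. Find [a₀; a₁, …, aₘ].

[30; 12, 60]

a₀ = ⌊√905⌋ = 30.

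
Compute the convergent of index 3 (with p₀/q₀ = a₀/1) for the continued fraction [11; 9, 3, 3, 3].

Using pₖ = aₖpₖ₋₁ + pₖ₋₂, qₖ = aₖqₖ₋₁ + qₖ₋₂ (with p₋₁=1, p₋₂=0, q₋₁=0, q₋₂=1):
  k=0: a=11, p=11, q=1
  k=1: a=9, p=100, q=9
  k=2: a=3, p=311, q=28
  k=3: a=3, p=1033, q=93

1033/93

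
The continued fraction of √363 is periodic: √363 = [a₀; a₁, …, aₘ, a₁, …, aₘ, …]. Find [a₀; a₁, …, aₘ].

[19; 19, 38]

a₀ = ⌊√363⌋ = 19.
With m₀=0, d₀=1 and mₖ₊₁ = dₖaₖ − mₖ, dₖ₊₁ = (n − mₖ₊₁²)/dₖ, aₖ₊₁ = ⌊(a₀+mₖ₊₁)/dₖ₊₁⌋:
  k=1: m=19, d=2, a=19
  k=2: m=19, d=1, a=38
d=1 and a=2a₀=38 at k=2, so the next step gives (m, d) = (19, 2) again — its k=1 value — and the period has length 2.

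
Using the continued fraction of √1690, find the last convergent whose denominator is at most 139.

√1690 = [41; 9, 8, 9, 82, …] (period length 4).
Convergents:
  p_0/q_0 = 41/1
  p_1/q_1 = 370/9
  p_2/q_2 = 3001/73
  p_3/q_3 = 27379/666
q_2 = 73 ≤ 139 < 666 = q_3, so the answer is 3001/73.

3001/73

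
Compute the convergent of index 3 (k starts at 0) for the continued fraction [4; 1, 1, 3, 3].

32/7

Using pₖ = aₖpₖ₋₁ + pₖ₋₂, qₖ = aₖqₖ₋₁ + qₖ₋₂ (with p₋₁=1, p₋₂=0, q₋₁=0, q₋₂=1):
  k=0: a=4, p=4, q=1
  k=1: a=1, p=5, q=1
  k=2: a=1, p=9, q=2
  k=3: a=3, p=32, q=7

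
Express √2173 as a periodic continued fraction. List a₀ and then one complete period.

[46; 1, 1, 1, 1, 1, 1, 92]

a₀ = ⌊√2173⌋ = 46.
With m₀=0, d₀=1 and mₖ₊₁ = dₖaₖ − mₖ, dₖ₊₁ = (n − mₖ₊₁²)/dₖ, aₖ₊₁ = ⌊(a₀+mₖ₊₁)/dₖ₊₁⌋:
  k=1: m=46, d=57, a=1
  k=2: m=11, d=36, a=1
  k=3: m=25, d=43, a=1
  k=4: m=18, d=43, a=1
  k=5: m=25, d=36, a=1
  k=6: m=11, d=57, a=1
  k=7: m=46, d=1, a=92
d=1 and a=2a₀=92 at k=7, so the next step gives (m, d) = (46, 57) again — its k=1 value — and the period has length 7.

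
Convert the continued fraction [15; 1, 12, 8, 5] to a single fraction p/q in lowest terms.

Fold from the inside: start with 5/1.
  8 + 1/5 = 41/5
  12 + 5/41 = 497/41
  1 + 41/497 = 538/497
  15 + 497/538 = 8567/538

8567/538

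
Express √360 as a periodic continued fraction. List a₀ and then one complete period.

[18; 1, 36]

a₀ = ⌊√360⌋ = 18.
With m₀=0, d₀=1 and mₖ₊₁ = dₖaₖ − mₖ, dₖ₊₁ = (n − mₖ₊₁²)/dₖ, aₖ₊₁ = ⌊(a₀+mₖ₊₁)/dₖ₊₁⌋:
  k=1: m=18, d=36, a=1
  k=2: m=18, d=1, a=36
d=1 and a=2a₀=36 at k=2, so the next step gives (m, d) = (18, 36) again — its k=1 value — and the period has length 2.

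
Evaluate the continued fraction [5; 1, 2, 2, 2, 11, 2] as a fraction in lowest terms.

Fold from the inside: start with 2/1.
  11 + 1/2 = 23/2
  2 + 2/23 = 48/23
  2 + 23/48 = 119/48
  2 + 48/119 = 286/119
  1 + 119/286 = 405/286
  5 + 286/405 = 2311/405

2311/405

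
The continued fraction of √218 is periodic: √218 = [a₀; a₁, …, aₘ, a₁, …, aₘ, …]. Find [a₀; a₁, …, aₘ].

[14; 1, 3, 3, 1, 28]

a₀ = ⌊√218⌋ = 14.
With m₀=0, d₀=1 and mₖ₊₁ = dₖaₖ − mₖ, dₖ₊₁ = (n − mₖ₊₁²)/dₖ, aₖ₊₁ = ⌊(a₀+mₖ₊₁)/dₖ₊₁⌋:
  k=1: m=14, d=22, a=1
  k=2: m=8, d=7, a=3
  k=3: m=13, d=7, a=3
  k=4: m=8, d=22, a=1
  k=5: m=14, d=1, a=28
d=1 and a=2a₀=28 at k=5, so the next step gives (m, d) = (14, 22) again — its k=1 value — and the period has length 5.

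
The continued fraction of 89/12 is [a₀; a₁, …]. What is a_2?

89 = 7·12 + 5   →  a_0 = 7
12 = 2·5 + 2   →  a_1 = 2
5 = 2·2 + 1   →  a_2 = 2

2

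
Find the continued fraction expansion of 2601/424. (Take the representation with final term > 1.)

2601 = 6·424 + 57
424 = 7·57 + 25
57 = 2·25 + 7
25 = 3·7 + 4
7 = 1·4 + 3
4 = 1·3 + 1
3 = 3·1 + 0  (stop)
So 2601/424 = [6; 7, 2, 3, 1, 1, 3].

[6; 7, 2, 3, 1, 1, 3]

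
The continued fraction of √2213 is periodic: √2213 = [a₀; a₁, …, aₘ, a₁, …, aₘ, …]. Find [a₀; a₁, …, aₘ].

a₀ = ⌊√2213⌋ = 47.
With m₀=0, d₀=1 and mₖ₊₁ = dₖaₖ − mₖ, dₖ₊₁ = (n − mₖ₊₁²)/dₖ, aₖ₊₁ = ⌊(a₀+mₖ₊₁)/dₖ₊₁⌋:
  k=1: m=47, d=4, a=23
  k=2: m=45, d=47, a=1
  k=3: m=2, d=47, a=1
  k=4: m=45, d=4, a=23
  k=5: m=47, d=1, a=94
d=1 and a=2a₀=94 at k=5, so the next step gives (m, d) = (47, 4) again — its k=1 value — and the period has length 5.

[47; 23, 1, 1, 23, 94]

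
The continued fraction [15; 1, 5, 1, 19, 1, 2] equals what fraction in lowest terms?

6834/431

Using pₖ = aₖpₖ₋₁ + pₖ₋₂ and qₖ = aₖqₖ₋₁ + qₖ₋₂:
  k=0: a=15, p=15, q=1
  k=1: a=1, p=16, q=1
  k=2: a=5, p=95, q=6
  k=3: a=1, p=111, q=7
  k=4: a=19, p=2204, q=139
  k=5: a=1, p=2315, q=146
  k=6: a=2, p=6834, q=431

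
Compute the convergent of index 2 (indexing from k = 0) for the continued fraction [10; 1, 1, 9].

Using pₖ = aₖpₖ₋₁ + pₖ₋₂, qₖ = aₖqₖ₋₁ + qₖ₋₂ (with p₋₁=1, p₋₂=0, q₋₁=0, q₋₂=1):
  k=0: a=10, p=10, q=1
  k=1: a=1, p=11, q=1
  k=2: a=1, p=21, q=2

21/2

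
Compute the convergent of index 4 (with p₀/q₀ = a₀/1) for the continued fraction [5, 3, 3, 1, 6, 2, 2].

Using pₖ = aₖpₖ₋₁ + pₖ₋₂, qₖ = aₖqₖ₋₁ + qₖ₋₂ (with p₋₁=1, p₋₂=0, q₋₁=0, q₋₂=1):
  k=0: a=5, p=5, q=1
  k=1: a=3, p=16, q=3
  k=2: a=3, p=53, q=10
  k=3: a=1, p=69, q=13
  k=4: a=6, p=467, q=88

467/88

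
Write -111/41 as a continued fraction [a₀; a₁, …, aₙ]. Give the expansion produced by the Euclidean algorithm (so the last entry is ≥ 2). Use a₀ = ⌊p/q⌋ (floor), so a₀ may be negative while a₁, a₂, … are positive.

[-3; 3, 2, 2, 2]

-111 = -3·41 + 12
41 = 3·12 + 5
12 = 2·5 + 2
5 = 2·2 + 1
2 = 2·1 + 0  (stop)
So -111/41 = [-3; 3, 2, 2, 2].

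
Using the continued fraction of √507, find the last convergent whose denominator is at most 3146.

√507 = [22; 1, 1, 14, 1, 1, 44, …] (period length 6).
Convergents:
  p_0/q_0 = 22/1
  p_1/q_1 = 23/1
  p_2/q_2 = 45/2
  p_3/q_3 = 653/29
  p_4/q_4 = 698/31
  p_5/q_5 = 1351/60
  p_6/q_6 = 60142/2671
  p_7/q_7 = 61493/2731
  p_8/q_8 = 121635/5402
q_7 = 2731 ≤ 3146 < 5402 = q_8, so the answer is 61493/2731.

61493/2731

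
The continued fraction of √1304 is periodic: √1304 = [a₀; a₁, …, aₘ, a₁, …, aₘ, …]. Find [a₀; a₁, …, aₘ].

[36; 9, 72]

a₀ = ⌊√1304⌋ = 36.
With m₀=0, d₀=1 and mₖ₊₁ = dₖaₖ − mₖ, dₖ₊₁ = (n − mₖ₊₁²)/dₖ, aₖ₊₁ = ⌊(a₀+mₖ₊₁)/dₖ₊₁⌋:
  k=1: m=36, d=8, a=9
  k=2: m=36, d=1, a=72
d=1 and a=2a₀=72 at k=2, so the next step gives (m, d) = (36, 8) again — its k=1 value — and the period has length 2.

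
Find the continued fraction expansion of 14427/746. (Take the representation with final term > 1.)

[19; 2, 1, 18, 2, 6]

14427 = 19×746 + 253
746 = 2×253 + 240
253 = 1×240 + 13
240 = 18×13 + 6
13 = 2×6 + 1
6 = 6×1 + 0  (stop)
So 14427/746 = [19; 2, 1, 18, 2, 6].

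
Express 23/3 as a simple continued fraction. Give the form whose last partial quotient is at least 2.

[7; 1, 2]

23 = 7×3 + 2
3 = 1×2 + 1
2 = 2×1 + 0  (stop)
So 23/3 = [7; 1, 2].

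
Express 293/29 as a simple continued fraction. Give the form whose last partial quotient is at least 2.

293 = 10·29 + 3
29 = 9·3 + 2
3 = 1·2 + 1
2 = 2·1 + 0  (stop)
So 293/29 = [10; 9, 1, 2].

[10; 9, 1, 2]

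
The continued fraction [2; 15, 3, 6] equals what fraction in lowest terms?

Fold from the inside: start with 6/1.
  3 + 1/6 = 19/6
  15 + 6/19 = 291/19
  2 + 19/291 = 601/291

601/291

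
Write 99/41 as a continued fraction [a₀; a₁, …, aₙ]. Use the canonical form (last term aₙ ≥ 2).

[2; 2, 2, 2, 3]

99 = 2*41 + 17
41 = 2*17 + 7
17 = 2*7 + 3
7 = 2*3 + 1
3 = 3*1 + 0  (stop)
So 99/41 = [2; 2, 2, 2, 3].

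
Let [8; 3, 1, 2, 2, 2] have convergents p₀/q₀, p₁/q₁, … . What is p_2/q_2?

Using pₖ = aₖpₖ₋₁ + pₖ₋₂, qₖ = aₖqₖ₋₁ + qₖ₋₂ (with p₋₁=1, p₋₂=0, q₋₁=0, q₋₂=1):
  k=0: a=8, p=8, q=1
  k=1: a=3, p=25, q=3
  k=2: a=1, p=33, q=4

33/4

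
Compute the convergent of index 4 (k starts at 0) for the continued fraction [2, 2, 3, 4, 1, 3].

Using pₖ = aₖpₖ₋₁ + pₖ₋₂, qₖ = aₖqₖ₋₁ + qₖ₋₂ (with p₋₁=1, p₋₂=0, q₋₁=0, q₋₂=1):
  k=0: a=2, p=2, q=1
  k=1: a=2, p=5, q=2
  k=2: a=3, p=17, q=7
  k=3: a=4, p=73, q=30
  k=4: a=1, p=90, q=37

90/37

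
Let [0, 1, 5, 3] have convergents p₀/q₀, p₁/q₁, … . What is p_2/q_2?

5/6

Using pₖ = aₖpₖ₋₁ + pₖ₋₂, qₖ = aₖqₖ₋₁ + qₖ₋₂ (with p₋₁=1, p₋₂=0, q₋₁=0, q₋₂=1):
  k=0: a=0, p=0, q=1
  k=1: a=1, p=1, q=1
  k=2: a=5, p=5, q=6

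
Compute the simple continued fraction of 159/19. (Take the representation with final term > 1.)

[8; 2, 1, 2, 2]

159 = 8*19 + 7
19 = 2*7 + 5
7 = 1*5 + 2
5 = 2*2 + 1
2 = 2*1 + 0  (stop)
So 159/19 = [8; 2, 1, 2, 2].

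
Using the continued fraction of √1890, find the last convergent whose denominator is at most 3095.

97469/2242

√1890 = [43; 2, 9, 6, 9, 2, 86, …] (period length 6).
Convergents:
  p_0/q_0 = 43/1
  p_1/q_1 = 87/2
  p_2/q_2 = 826/19
  p_3/q_3 = 5043/116
  p_4/q_4 = 46213/1063
  p_5/q_5 = 97469/2242
  p_6/q_6 = 8428547/193875
q_5 = 2242 ≤ 3095 < 193875 = q_6, so the answer is 97469/2242.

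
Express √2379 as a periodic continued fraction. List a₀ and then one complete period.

a₀ = ⌊√2379⌋ = 48.
With m₀=0, d₀=1 and mₖ₊₁ = dₖaₖ − mₖ, dₖ₊₁ = (n − mₖ₊₁²)/dₖ, aₖ₊₁ = ⌊(a₀+mₖ₊₁)/dₖ₊₁⌋:
  k=1: m=48, d=75, a=1
  k=2: m=27, d=22, a=3
  k=3: m=39, d=39, a=2
  k=4: m=39, d=22, a=3
  k=5: m=27, d=75, a=1
  k=6: m=48, d=1, a=96
d=1 and a=2a₀=96 at k=6, so the next step gives (m, d) = (48, 75) again — its k=1 value — and the period has length 6.

[48; 1, 3, 2, 3, 1, 96]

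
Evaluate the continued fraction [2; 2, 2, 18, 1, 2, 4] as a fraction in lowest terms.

Fold from the inside: start with 4/1.
  2 + 1/4 = 9/4
  1 + 4/9 = 13/9
  18 + 9/13 = 243/13
  2 + 13/243 = 499/243
  2 + 243/499 = 1241/499
  2 + 499/1241 = 2981/1241

2981/1241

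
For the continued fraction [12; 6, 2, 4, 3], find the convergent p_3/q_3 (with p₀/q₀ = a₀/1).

Using pₖ = aₖpₖ₋₁ + pₖ₋₂, qₖ = aₖqₖ₋₁ + qₖ₋₂ (with p₋₁=1, p₋₂=0, q₋₁=0, q₋₂=1):
  k=0: a=12, p=12, q=1
  k=1: a=6, p=73, q=6
  k=2: a=2, p=158, q=13
  k=3: a=4, p=705, q=58

705/58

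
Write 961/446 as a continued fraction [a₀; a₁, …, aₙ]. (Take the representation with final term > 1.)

961 = 2·446 + 69
446 = 6·69 + 32
69 = 2·32 + 5
32 = 6·5 + 2
5 = 2·2 + 1
2 = 2·1 + 0  (stop)
So 961/446 = [2; 6, 2, 6, 2, 2].

[2; 6, 2, 6, 2, 2]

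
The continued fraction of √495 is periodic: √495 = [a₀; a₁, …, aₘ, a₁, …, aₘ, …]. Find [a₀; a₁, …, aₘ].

a₀ = ⌊√495⌋ = 22.
With m₀=0, d₀=1 and mₖ₊₁ = dₖaₖ − mₖ, dₖ₊₁ = (n − mₖ₊₁²)/dₖ, aₖ₊₁ = ⌊(a₀+mₖ₊₁)/dₖ₊₁⌋:
  k=1: m=22, d=11, a=4
  k=2: m=22, d=1, a=44
d=1 and a=2a₀=44 at k=2, so the next step gives (m, d) = (22, 11) again — its k=1 value — and the period has length 2.

[22; 4, 44]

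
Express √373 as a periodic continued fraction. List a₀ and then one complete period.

a₀ = ⌊√373⌋ = 19.
With m₀=0, d₀=1 and mₖ₊₁ = dₖaₖ − mₖ, dₖ₊₁ = (n − mₖ₊₁²)/dₖ, aₖ₊₁ = ⌊(a₀+mₖ₊₁)/dₖ₊₁⌋:
  k=1: m=19, d=12, a=3
  k=2: m=17, d=7, a=5
  k=3: m=18, d=7, a=5
  k=4: m=17, d=12, a=3
  k=5: m=19, d=1, a=38
d=1 and a=2a₀=38 at k=5, so the next step gives (m, d) = (19, 12) again — its k=1 value — and the period has length 5.

[19; 3, 5, 5, 3, 38]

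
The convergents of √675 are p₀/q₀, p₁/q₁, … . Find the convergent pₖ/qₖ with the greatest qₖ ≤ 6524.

√675 = [25; 1, 50, …] (period length 2).
Convergents:
  p_0/q_0 = 25/1
  p_1/q_1 = 26/1
  p_2/q_2 = 1325/51
  p_3/q_3 = 1351/52
  p_4/q_4 = 68875/2651
  p_5/q_5 = 70226/2703
  p_6/q_6 = 3580175/137801
q_5 = 2703 ≤ 6524 < 137801 = q_6, so the answer is 70226/2703.

70226/2703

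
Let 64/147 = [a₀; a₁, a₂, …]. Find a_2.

64 = 0·147 + 64   →  a_0 = 0
147 = 2·64 + 19   →  a_1 = 2
64 = 3·19 + 7   →  a_2 = 3

3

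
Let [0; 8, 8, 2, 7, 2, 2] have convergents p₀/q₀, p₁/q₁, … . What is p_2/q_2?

8/65

Using pₖ = aₖpₖ₋₁ + pₖ₋₂, qₖ = aₖqₖ₋₁ + qₖ₋₂ (with p₋₁=1, p₋₂=0, q₋₁=0, q₋₂=1):
  k=0: a=0, p=0, q=1
  k=1: a=8, p=1, q=8
  k=2: a=8, p=8, q=65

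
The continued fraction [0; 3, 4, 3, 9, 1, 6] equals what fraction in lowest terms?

925/2989

Fold from the inside: start with 6/1.
  1 + 1/6 = 7/6
  9 + 6/7 = 69/7
  3 + 7/69 = 214/69
  4 + 69/214 = 925/214
  3 + 214/925 = 2989/925
  0 + 925/2989 = 925/2989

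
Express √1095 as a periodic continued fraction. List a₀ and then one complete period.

a₀ = ⌊√1095⌋ = 33.
With m₀=0, d₀=1 and mₖ₊₁ = dₖaₖ − mₖ, dₖ₊₁ = (n − mₖ₊₁²)/dₖ, aₖ₊₁ = ⌊(a₀+mₖ₊₁)/dₖ₊₁⌋:
  k=1: m=33, d=6, a=11
  k=2: m=33, d=1, a=66
d=1 and a=2a₀=66 at k=2, so the next step gives (m, d) = (33, 6) again — its k=1 value — and the period has length 2.

[33; 11, 66]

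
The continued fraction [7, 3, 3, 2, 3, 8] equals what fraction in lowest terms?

4784/655

Using pₖ = aₖpₖ₋₁ + pₖ₋₂ and qₖ = aₖqₖ₋₁ + qₖ₋₂:
  k=0: a=7, p=7, q=1
  k=1: a=3, p=22, q=3
  k=2: a=3, p=73, q=10
  k=3: a=2, p=168, q=23
  k=4: a=3, p=577, q=79
  k=5: a=8, p=4784, q=655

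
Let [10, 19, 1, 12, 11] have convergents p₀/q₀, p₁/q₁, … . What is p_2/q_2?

Using pₖ = aₖpₖ₋₁ + pₖ₋₂, qₖ = aₖqₖ₋₁ + qₖ₋₂ (with p₋₁=1, p₋₂=0, q₋₁=0, q₋₂=1):
  k=0: a=10, p=10, q=1
  k=1: a=19, p=191, q=19
  k=2: a=1, p=201, q=20

201/20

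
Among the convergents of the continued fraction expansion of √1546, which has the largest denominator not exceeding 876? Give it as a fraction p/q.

√1546 = [39; 3, 7, 1, 1, 7, 3, 78, …] (period length 7).
Convergents:
  p_0/q_0 = 39/1
  p_1/q_1 = 118/3
  p_2/q_2 = 865/22
  p_3/q_3 = 983/25
  p_4/q_4 = 1848/47
  p_5/q_5 = 13919/354
  p_6/q_6 = 43605/1109
q_5 = 354 ≤ 876 < 1109 = q_6, so the answer is 13919/354.

13919/354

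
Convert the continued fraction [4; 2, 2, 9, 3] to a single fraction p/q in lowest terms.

Using pₖ = aₖpₖ₋₁ + pₖ₋₂ and qₖ = aₖqₖ₋₁ + qₖ₋₂:
  k=0: a=4, p=4, q=1
  k=1: a=2, p=9, q=2
  k=2: a=2, p=22, q=5
  k=3: a=9, p=207, q=47
  k=4: a=3, p=643, q=146

643/146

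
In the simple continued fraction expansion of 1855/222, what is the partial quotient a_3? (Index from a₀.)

1855 = 8·222 + 79   →  a_0 = 8
222 = 2·79 + 64   →  a_1 = 2
79 = 1·64 + 15   →  a_2 = 1
64 = 4·15 + 4   →  a_3 = 4

4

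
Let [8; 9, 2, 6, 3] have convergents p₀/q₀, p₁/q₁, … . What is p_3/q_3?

997/123

Using pₖ = aₖpₖ₋₁ + pₖ₋₂, qₖ = aₖqₖ₋₁ + qₖ₋₂ (with p₋₁=1, p₋₂=0, q₋₁=0, q₋₂=1):
  k=0: a=8, p=8, q=1
  k=1: a=9, p=73, q=9
  k=2: a=2, p=154, q=19
  k=3: a=6, p=997, q=123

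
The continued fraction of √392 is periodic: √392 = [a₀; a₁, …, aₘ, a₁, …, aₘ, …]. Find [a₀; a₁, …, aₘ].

[19; 1, 3, 1, 38]

a₀ = ⌊√392⌋ = 19.
With m₀=0, d₀=1 and mₖ₊₁ = dₖaₖ − mₖ, dₖ₊₁ = (n − mₖ₊₁²)/dₖ, aₖ₊₁ = ⌊(a₀+mₖ₊₁)/dₖ₊₁⌋:
  k=1: m=19, d=31, a=1
  k=2: m=12, d=8, a=3
  k=3: m=12, d=31, a=1
  k=4: m=19, d=1, a=38
d=1 and a=2a₀=38 at k=4, so the next step gives (m, d) = (19, 31) again — its k=1 value — and the period has length 4.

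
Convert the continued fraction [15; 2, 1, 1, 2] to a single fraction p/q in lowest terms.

200/13

Using pₖ = aₖpₖ₋₁ + pₖ₋₂ and qₖ = aₖqₖ₋₁ + qₖ₋₂:
  k=0: a=15, p=15, q=1
  k=1: a=2, p=31, q=2
  k=2: a=1, p=46, q=3
  k=3: a=1, p=77, q=5
  k=4: a=2, p=200, q=13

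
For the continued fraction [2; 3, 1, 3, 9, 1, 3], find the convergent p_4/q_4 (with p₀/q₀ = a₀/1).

315/139

Using pₖ = aₖpₖ₋₁ + pₖ₋₂, qₖ = aₖqₖ₋₁ + qₖ₋₂ (with p₋₁=1, p₋₂=0, q₋₁=0, q₋₂=1):
  k=0: a=2, p=2, q=1
  k=1: a=3, p=7, q=3
  k=2: a=1, p=9, q=4
  k=3: a=3, p=34, q=15
  k=4: a=9, p=315, q=139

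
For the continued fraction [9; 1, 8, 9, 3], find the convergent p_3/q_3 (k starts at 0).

811/82

Using pₖ = aₖpₖ₋₁ + pₖ₋₂, qₖ = aₖqₖ₋₁ + qₖ₋₂ (with p₋₁=1, p₋₂=0, q₋₁=0, q₋₂=1):
  k=0: a=9, p=9, q=1
  k=1: a=1, p=10, q=1
  k=2: a=8, p=89, q=9
  k=3: a=9, p=811, q=82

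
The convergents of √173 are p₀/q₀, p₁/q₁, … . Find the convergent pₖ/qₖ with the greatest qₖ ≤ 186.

1118/85

√173 = [13; 6, 1, 1, 6, 26, …] (period length 5).
Convergents:
  p_0/q_0 = 13/1
  p_1/q_1 = 79/6
  p_2/q_2 = 92/7
  p_3/q_3 = 171/13
  p_4/q_4 = 1118/85
  p_5/q_5 = 29239/2223
q_4 = 85 ≤ 186 < 2223 = q_5, so the answer is 1118/85.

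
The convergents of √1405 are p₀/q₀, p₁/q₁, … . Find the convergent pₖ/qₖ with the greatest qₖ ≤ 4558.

√1405 = [37; 2, 14, 2, 74, …] (period length 4).
Convergents:
  p_0/q_0 = 37/1
  p_1/q_1 = 75/2
  p_2/q_2 = 1087/29
  p_3/q_3 = 2249/60
  p_4/q_4 = 167513/4469
  p_5/q_5 = 337275/8998
q_4 = 4469 ≤ 4558 < 8998 = q_5, so the answer is 167513/4469.

167513/4469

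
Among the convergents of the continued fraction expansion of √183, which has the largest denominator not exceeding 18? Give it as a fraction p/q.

√183 = [13; 1, 1, 8, 1, 1, 26, …] (period length 6).
Convergents:
  p_0/q_0 = 13/1
  p_1/q_1 = 14/1
  p_2/q_2 = 27/2
  p_3/q_3 = 230/17
  p_4/q_4 = 257/19
q_3 = 17 ≤ 18 < 19 = q_4, so the answer is 230/17.

230/17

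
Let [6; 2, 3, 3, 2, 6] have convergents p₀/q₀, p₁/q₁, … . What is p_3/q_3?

Using pₖ = aₖpₖ₋₁ + pₖ₋₂, qₖ = aₖqₖ₋₁ + qₖ₋₂ (with p₋₁=1, p₋₂=0, q₋₁=0, q₋₂=1):
  k=0: a=6, p=6, q=1
  k=1: a=2, p=13, q=2
  k=2: a=3, p=45, q=7
  k=3: a=3, p=148, q=23

148/23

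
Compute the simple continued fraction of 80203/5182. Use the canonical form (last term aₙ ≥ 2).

80203 = 15×5182 + 2473
5182 = 2×2473 + 236
2473 = 10×236 + 113
236 = 2×113 + 10
113 = 11×10 + 3
10 = 3×3 + 1
3 = 3×1 + 0  (stop)
So 80203/5182 = [15; 2, 10, 2, 11, 3, 3].

[15; 2, 10, 2, 11, 3, 3]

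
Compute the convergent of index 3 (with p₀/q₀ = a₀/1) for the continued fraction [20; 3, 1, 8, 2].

709/35

Using pₖ = aₖpₖ₋₁ + pₖ₋₂, qₖ = aₖqₖ₋₁ + qₖ₋₂ (with p₋₁=1, p₋₂=0, q₋₁=0, q₋₂=1):
  k=0: a=20, p=20, q=1
  k=1: a=3, p=61, q=3
  k=2: a=1, p=81, q=4
  k=3: a=8, p=709, q=35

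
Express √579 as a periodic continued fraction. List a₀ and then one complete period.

[24; 16, 48]

a₀ = ⌊√579⌋ = 24.
With m₀=0, d₀=1 and mₖ₊₁ = dₖaₖ − mₖ, dₖ₊₁ = (n − mₖ₊₁²)/dₖ, aₖ₊₁ = ⌊(a₀+mₖ₊₁)/dₖ₊₁⌋:
  k=1: m=24, d=3, a=16
  k=2: m=24, d=1, a=48
d=1 and a=2a₀=48 at k=2, so the next step gives (m, d) = (24, 3) again — its k=1 value — and the period has length 2.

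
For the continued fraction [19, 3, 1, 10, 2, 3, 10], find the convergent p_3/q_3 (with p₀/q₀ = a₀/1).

828/43

Using pₖ = aₖpₖ₋₁ + pₖ₋₂, qₖ = aₖqₖ₋₁ + qₖ₋₂ (with p₋₁=1, p₋₂=0, q₋₁=0, q₋₂=1):
  k=0: a=19, p=19, q=1
  k=1: a=3, p=58, q=3
  k=2: a=1, p=77, q=4
  k=3: a=10, p=828, q=43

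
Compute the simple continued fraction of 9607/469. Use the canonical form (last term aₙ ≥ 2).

9607 = 20×469 + 227
469 = 2×227 + 15
227 = 15×15 + 2
15 = 7×2 + 1
2 = 2×1 + 0  (stop)
So 9607/469 = [20; 2, 15, 7, 2].

[20; 2, 15, 7, 2]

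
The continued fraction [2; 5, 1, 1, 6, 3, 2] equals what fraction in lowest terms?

1147/526

Fold from the inside: start with 2/1.
  3 + 1/2 = 7/2
  6 + 2/7 = 44/7
  1 + 7/44 = 51/44
  1 + 44/51 = 95/51
  5 + 51/95 = 526/95
  2 + 95/526 = 1147/526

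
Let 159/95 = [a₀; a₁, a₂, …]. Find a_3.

159 = 1·95 + 64   →  a_0 = 1
95 = 1·64 + 31   →  a_1 = 1
64 = 2·31 + 2   →  a_2 = 2
31 = 15·2 + 1   →  a_3 = 15

15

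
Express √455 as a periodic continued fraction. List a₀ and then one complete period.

a₀ = ⌊√455⌋ = 21.

[21; 3, 42]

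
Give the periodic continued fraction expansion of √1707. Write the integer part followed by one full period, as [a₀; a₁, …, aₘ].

a₀ = ⌊√1707⌋ = 41.
With m₀=0, d₀=1 and mₖ₊₁ = dₖaₖ − mₖ, dₖ₊₁ = (n − mₖ₊₁²)/dₖ, aₖ₊₁ = ⌊(a₀+mₖ₊₁)/dₖ₊₁⌋:
  k=1: m=41, d=26, a=3
  k=2: m=37, d=13, a=6
  k=3: m=41, d=2, a=41
  k=4: m=41, d=13, a=6
  k=5: m=37, d=26, a=3
  k=6: m=41, d=1, a=82
d=1 and a=2a₀=82 at k=6, so the next step gives (m, d) = (41, 26) again — its k=1 value — and the period has length 6.

[41; 3, 6, 41, 6, 3, 82]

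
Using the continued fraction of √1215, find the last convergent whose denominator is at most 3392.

102026/2927

√1215 = [34; 1, 5, 1, 68, …] (period length 4).
Convergents:
  p_0/q_0 = 34/1
  p_1/q_1 = 35/1
  p_2/q_2 = 209/6
  p_3/q_3 = 244/7
  p_4/q_4 = 16801/482
  p_5/q_5 = 17045/489
  p_6/q_6 = 102026/2927
  p_7/q_7 = 119071/3416
q_6 = 2927 ≤ 3392 < 3416 = q_7, so the answer is 102026/2927.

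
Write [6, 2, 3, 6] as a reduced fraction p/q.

283/44

Using pₖ = aₖpₖ₋₁ + pₖ₋₂ and qₖ = aₖqₖ₋₁ + qₖ₋₂:
  k=0: a=6, p=6, q=1
  k=1: a=2, p=13, q=2
  k=2: a=3, p=45, q=7
  k=3: a=6, p=283, q=44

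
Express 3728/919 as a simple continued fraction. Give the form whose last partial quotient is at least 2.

[4; 17, 1, 2, 17]

3728 = 4*919 + 52
919 = 17*52 + 35
52 = 1*35 + 17
35 = 2*17 + 1
17 = 17*1 + 0  (stop)
So 3728/919 = [4; 17, 1, 2, 17].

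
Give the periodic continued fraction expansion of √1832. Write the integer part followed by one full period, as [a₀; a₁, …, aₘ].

[42; 1, 4, 21, 4, 1, 84]

a₀ = ⌊√1832⌋ = 42.
With m₀=0, d₀=1 and mₖ₊₁ = dₖaₖ − mₖ, dₖ₊₁ = (n − mₖ₊₁²)/dₖ, aₖ₊₁ = ⌊(a₀+mₖ₊₁)/dₖ₊₁⌋:
  k=1: m=42, d=68, a=1
  k=2: m=26, d=17, a=4
  k=3: m=42, d=4, a=21
  k=4: m=42, d=17, a=4
  k=5: m=26, d=68, a=1
  k=6: m=42, d=1, a=84
d=1 and a=2a₀=84 at k=6, so the next step gives (m, d) = (42, 68) again — its k=1 value — and the period has length 6.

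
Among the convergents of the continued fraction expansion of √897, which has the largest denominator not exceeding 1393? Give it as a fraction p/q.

√897 = [29; 1, 18, 1, 58, …] (period length 4).
Convergents:
  p_0/q_0 = 29/1
  p_1/q_1 = 30/1
  p_2/q_2 = 569/19
  p_3/q_3 = 599/20
  p_4/q_4 = 35311/1179
  p_5/q_5 = 35910/1199
  p_6/q_6 = 681691/22761
q_5 = 1199 ≤ 1393 < 22761 = q_6, so the answer is 35910/1199.

35910/1199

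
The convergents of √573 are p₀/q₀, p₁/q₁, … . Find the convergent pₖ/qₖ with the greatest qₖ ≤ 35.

383/16

√573 = [23; 1, 14, 1, 46, …] (period length 4).
Convergents:
  p_0/q_0 = 23/1
  p_1/q_1 = 24/1
  p_2/q_2 = 359/15
  p_3/q_3 = 383/16
  p_4/q_4 = 17977/751
q_3 = 16 ≤ 35 < 751 = q_4, so the answer is 383/16.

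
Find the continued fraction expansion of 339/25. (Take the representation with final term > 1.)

339 = 13*25 + 14
25 = 1*14 + 11
14 = 1*11 + 3
11 = 3*3 + 2
3 = 1*2 + 1
2 = 2*1 + 0  (stop)
So 339/25 = [13; 1, 1, 3, 1, 2].

[13; 1, 1, 3, 1, 2]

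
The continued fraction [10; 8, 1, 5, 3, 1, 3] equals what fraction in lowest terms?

8404/831

Fold from the inside: start with 3/1.
  1 + 1/3 = 4/3
  3 + 3/4 = 15/4
  5 + 4/15 = 79/15
  1 + 15/79 = 94/79
  8 + 79/94 = 831/94
  10 + 94/831 = 8404/831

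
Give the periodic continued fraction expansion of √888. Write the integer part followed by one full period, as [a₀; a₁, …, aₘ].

a₀ = ⌊√888⌋ = 29.
With m₀=0, d₀=1 and mₖ₊₁ = dₖaₖ − mₖ, dₖ₊₁ = (n − mₖ₊₁²)/dₖ, aₖ₊₁ = ⌊(a₀+mₖ₊₁)/dₖ₊₁⌋:
  k=1: m=29, d=47, a=1
  k=2: m=18, d=12, a=3
  k=3: m=18, d=47, a=1
  k=4: m=29, d=1, a=58
d=1 and a=2a₀=58 at k=4, so the next step gives (m, d) = (29, 47) again — its k=1 value — and the period has length 4.

[29; 1, 3, 1, 58]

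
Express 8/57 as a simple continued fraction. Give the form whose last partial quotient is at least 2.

8 = 0×57 + 8
57 = 7×8 + 1
8 = 8×1 + 0  (stop)
So 8/57 = [0; 7, 8].

[0; 7, 8]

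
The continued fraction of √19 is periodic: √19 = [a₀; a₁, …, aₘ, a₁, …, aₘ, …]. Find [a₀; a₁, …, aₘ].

[4; 2, 1, 3, 1, 2, 8]

a₀ = ⌊√19⌋ = 4.
With m₀=0, d₀=1 and mₖ₊₁ = dₖaₖ − mₖ, dₖ₊₁ = (n − mₖ₊₁²)/dₖ, aₖ₊₁ = ⌊(a₀+mₖ₊₁)/dₖ₊₁⌋:
  k=1: m=4, d=3, a=2
  k=2: m=2, d=5, a=1
  k=3: m=3, d=2, a=3
  k=4: m=3, d=5, a=1
  k=5: m=2, d=3, a=2
  k=6: m=4, d=1, a=8
d=1 and a=2a₀=8 at k=6, so the next step gives (m, d) = (4, 3) again — its k=1 value — and the period has length 6.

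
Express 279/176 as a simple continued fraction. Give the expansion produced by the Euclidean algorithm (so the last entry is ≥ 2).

[1; 1, 1, 2, 2, 3, 4]

279 = 1·176 + 103
176 = 1·103 + 73
103 = 1·73 + 30
73 = 2·30 + 13
30 = 2·13 + 4
13 = 3·4 + 1
4 = 4·1 + 0  (stop)
So 279/176 = [1; 1, 1, 2, 2, 3, 4].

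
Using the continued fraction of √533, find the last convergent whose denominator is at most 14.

√533 = [23; 11, 1, 1, 11, 46, …] (period length 5).
Convergents:
  p_0/q_0 = 23/1
  p_1/q_1 = 254/11
  p_2/q_2 = 277/12
  p_3/q_3 = 531/23
q_2 = 12 ≤ 14 < 23 = q_3, so the answer is 277/12.

277/12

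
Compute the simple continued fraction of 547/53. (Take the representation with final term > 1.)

547 = 10×53 + 17
53 = 3×17 + 2
17 = 8×2 + 1
2 = 2×1 + 0  (stop)
So 547/53 = [10; 3, 8, 2].

[10; 3, 8, 2]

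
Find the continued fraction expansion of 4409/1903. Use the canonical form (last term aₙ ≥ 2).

4409 = 2·1903 + 603
1903 = 3·603 + 94
603 = 6·94 + 39
94 = 2·39 + 16
39 = 2·16 + 7
16 = 2·7 + 2
7 = 3·2 + 1
2 = 2·1 + 0  (stop)
So 4409/1903 = [2; 3, 6, 2, 2, 2, 3, 2].

[2; 3, 6, 2, 2, 2, 3, 2]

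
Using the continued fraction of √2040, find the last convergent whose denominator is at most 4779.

146881/3252

√2040 = [45; 6, 90, …] (period length 2).
Convergents:
  p_0/q_0 = 45/1
  p_1/q_1 = 271/6
  p_2/q_2 = 24435/541
  p_3/q_3 = 146881/3252
  p_4/q_4 = 13243725/293221
q_3 = 3252 ≤ 4779 < 293221 = q_4, so the answer is 146881/3252.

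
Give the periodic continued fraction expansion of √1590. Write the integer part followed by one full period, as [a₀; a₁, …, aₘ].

a₀ = ⌊√1590⌋ = 39.
With m₀=0, d₀=1 and mₖ₊₁ = dₖaₖ − mₖ, dₖ₊₁ = (n − mₖ₊₁²)/dₖ, aₖ₊₁ = ⌊(a₀+mₖ₊₁)/dₖ₊₁⌋:
  k=1: m=39, d=69, a=1
  k=2: m=30, d=10, a=6
  k=3: m=30, d=69, a=1
  k=4: m=39, d=1, a=78
d=1 and a=2a₀=78 at k=4, so the next step gives (m, d) = (39, 69) again — its k=1 value — and the period has length 4.

[39; 1, 6, 1, 78]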